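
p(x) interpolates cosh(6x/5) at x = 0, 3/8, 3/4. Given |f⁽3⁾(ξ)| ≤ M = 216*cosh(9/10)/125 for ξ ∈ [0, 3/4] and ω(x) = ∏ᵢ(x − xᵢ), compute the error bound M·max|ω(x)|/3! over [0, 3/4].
27*sqrt(3)*cosh(9/10)/8000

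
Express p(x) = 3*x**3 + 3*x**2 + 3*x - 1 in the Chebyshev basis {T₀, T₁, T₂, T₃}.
(1/2)T₀ + (21/4)T₁ + (3/2)T₂ + (3/4)T₃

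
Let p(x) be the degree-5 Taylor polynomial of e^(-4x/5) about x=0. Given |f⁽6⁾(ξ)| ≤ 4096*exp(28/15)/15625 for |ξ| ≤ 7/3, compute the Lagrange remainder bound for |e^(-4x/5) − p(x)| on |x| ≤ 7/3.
30118144*exp(28/15)/512578125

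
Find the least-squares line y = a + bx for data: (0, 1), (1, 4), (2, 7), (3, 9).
a = 6/5, b = 27/10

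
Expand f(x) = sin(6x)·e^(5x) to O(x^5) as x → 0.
6*x + 30*x**2 + 39*x**3 - 55*x**4 + O(x**5)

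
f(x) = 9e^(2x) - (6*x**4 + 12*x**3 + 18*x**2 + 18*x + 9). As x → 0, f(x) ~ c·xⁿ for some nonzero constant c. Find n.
5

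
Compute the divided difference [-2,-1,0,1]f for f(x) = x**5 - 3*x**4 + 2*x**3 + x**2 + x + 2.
13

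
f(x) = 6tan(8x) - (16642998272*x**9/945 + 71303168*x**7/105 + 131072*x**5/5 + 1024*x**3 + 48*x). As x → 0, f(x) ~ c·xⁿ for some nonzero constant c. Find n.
11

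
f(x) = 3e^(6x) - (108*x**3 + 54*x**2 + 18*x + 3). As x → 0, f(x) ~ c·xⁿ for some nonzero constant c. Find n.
4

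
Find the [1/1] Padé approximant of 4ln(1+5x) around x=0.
20*x/(5*x/2 + 1)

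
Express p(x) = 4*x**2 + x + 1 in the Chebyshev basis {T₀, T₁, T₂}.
(3)T₀ + T₁ + (2)T₂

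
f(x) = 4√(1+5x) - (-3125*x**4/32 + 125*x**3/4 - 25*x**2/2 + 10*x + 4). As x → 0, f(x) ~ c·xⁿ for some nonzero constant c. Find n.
5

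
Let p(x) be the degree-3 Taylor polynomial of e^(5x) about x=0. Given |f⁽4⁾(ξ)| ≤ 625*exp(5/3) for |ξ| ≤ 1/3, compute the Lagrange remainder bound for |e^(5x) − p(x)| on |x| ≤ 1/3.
625*exp(5/3)/1944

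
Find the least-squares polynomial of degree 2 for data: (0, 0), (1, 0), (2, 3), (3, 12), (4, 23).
(-11/5)x + (2)x²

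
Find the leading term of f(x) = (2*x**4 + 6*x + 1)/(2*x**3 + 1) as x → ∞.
x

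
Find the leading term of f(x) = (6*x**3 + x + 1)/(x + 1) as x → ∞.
6*x**2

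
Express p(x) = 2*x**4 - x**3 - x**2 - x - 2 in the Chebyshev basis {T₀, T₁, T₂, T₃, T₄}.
(-7/4)T₀ + (-7/4)T₁ + (1/2)T₂ + (-1/4)T₃ + (1/4)T₄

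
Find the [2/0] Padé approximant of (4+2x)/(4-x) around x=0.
3*x**2/16 + 3*x/4 + 1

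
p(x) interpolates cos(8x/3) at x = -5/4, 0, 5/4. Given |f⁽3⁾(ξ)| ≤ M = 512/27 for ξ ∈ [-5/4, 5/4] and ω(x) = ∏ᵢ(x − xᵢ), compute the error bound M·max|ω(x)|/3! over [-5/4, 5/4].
1000*sqrt(3)/729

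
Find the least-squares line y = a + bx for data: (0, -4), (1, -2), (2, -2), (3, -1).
a = -18/5, b = 9/10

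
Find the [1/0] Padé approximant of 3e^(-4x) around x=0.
3 - 12*x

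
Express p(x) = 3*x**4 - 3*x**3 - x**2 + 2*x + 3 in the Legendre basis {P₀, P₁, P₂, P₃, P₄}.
(49/15)P₀ + (1/5)P₁ + (22/21)P₂ + (-6/5)P₃ + (24/35)P₄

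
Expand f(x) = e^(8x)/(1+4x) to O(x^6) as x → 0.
1 + 4*x + 16*x**2 + 64*x**3/3 + 256*x**4/3 - 1024*x**5/15 + O(x**6)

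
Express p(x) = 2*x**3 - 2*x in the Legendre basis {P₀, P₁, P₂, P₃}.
(-4/5)P₁ + (4/5)P₃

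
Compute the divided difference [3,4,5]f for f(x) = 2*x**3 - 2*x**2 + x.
22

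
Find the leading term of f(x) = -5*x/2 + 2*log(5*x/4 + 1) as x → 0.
-25*x**2/16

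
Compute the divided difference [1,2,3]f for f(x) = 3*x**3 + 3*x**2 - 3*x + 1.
21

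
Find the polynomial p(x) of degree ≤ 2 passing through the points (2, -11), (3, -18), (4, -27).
-x**2 - 2*x - 3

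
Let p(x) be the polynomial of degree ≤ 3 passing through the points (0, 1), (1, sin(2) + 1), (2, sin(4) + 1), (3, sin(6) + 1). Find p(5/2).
15*sin(4)/16 - 5*sin(2)/16 + 5*sin(6)/16 + 1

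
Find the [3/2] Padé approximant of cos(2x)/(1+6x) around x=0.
(206*x**3/17 - 103*x**2/51 - 6*x + 1)/(1 - 1837*x**2/51)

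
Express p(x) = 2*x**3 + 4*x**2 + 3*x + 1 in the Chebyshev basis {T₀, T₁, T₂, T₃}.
(3)T₀ + (9/2)T₁ + (2)T₂ + (1/2)T₃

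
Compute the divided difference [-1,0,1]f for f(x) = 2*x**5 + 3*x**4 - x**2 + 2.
2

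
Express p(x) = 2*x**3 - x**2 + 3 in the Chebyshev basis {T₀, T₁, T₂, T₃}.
(5/2)T₀ + (3/2)T₁ + (-1/2)T₂ + (1/2)T₃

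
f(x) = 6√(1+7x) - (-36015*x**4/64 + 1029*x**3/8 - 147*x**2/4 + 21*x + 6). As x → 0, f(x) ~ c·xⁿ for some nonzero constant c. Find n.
5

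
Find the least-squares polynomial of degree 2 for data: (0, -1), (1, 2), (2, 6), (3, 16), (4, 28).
-27/35 + (12/35)x + (12/7)x²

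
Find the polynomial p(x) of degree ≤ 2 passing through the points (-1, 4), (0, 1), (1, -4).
-x**2 - 4*x + 1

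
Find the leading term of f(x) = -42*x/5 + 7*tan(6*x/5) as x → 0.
504*x**3/125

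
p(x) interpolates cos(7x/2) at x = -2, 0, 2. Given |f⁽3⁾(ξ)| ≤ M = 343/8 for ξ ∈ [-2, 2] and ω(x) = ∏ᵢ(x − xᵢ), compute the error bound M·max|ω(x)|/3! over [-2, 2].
343*sqrt(3)/27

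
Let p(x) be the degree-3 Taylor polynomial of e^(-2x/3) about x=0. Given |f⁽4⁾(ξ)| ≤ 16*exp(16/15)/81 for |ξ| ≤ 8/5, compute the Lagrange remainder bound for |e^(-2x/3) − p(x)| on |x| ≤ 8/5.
8192*exp(16/15)/151875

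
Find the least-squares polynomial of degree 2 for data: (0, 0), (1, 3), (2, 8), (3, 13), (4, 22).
4/35 + (69/35)x + (6/7)x²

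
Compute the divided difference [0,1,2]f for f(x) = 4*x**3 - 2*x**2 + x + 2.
10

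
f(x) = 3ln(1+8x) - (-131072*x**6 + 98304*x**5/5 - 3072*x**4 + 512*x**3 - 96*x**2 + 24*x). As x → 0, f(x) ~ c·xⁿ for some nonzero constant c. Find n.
7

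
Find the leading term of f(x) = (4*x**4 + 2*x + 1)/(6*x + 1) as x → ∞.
2*x**3/3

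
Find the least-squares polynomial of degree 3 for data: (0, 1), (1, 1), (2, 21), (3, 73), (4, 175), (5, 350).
38/63 + (-130/189)x + (-169/252)x² + (319/108)x³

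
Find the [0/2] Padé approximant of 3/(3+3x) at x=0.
1/(x + 1)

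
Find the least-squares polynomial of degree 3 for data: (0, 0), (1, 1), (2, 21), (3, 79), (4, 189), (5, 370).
5/126 + (-2693/756)x + (55/36)x² + (151/54)x³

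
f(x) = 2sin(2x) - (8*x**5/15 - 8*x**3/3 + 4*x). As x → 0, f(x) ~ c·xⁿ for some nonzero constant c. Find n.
7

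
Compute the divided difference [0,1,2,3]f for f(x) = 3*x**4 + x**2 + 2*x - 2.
18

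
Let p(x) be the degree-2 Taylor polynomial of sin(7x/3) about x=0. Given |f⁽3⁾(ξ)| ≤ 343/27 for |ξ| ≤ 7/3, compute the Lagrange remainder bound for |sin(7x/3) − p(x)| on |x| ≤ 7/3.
117649/4374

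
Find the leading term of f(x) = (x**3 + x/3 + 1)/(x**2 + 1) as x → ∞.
x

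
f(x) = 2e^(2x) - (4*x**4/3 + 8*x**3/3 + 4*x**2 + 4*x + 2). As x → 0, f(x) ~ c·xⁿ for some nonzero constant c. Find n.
5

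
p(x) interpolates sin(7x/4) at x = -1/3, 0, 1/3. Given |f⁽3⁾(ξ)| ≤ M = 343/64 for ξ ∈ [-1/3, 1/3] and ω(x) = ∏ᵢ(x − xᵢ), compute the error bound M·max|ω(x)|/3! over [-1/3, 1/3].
343*sqrt(3)/46656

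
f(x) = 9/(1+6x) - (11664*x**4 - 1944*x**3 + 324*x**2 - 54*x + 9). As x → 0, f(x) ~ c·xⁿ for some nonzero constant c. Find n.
5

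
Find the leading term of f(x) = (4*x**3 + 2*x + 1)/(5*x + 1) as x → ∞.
4*x**2/5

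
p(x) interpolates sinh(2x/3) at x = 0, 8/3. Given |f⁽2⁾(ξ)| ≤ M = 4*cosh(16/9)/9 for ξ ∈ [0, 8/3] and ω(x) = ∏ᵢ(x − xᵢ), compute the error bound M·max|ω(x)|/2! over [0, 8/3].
32*cosh(16/9)/81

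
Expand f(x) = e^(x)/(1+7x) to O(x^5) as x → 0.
1 - 6*x + 85*x**2/2 - 892*x**3/3 + 16651*x**4/8 + O(x**5)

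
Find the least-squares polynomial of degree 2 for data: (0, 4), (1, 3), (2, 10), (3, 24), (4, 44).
19/5 + (-39/10)x + (7/2)x²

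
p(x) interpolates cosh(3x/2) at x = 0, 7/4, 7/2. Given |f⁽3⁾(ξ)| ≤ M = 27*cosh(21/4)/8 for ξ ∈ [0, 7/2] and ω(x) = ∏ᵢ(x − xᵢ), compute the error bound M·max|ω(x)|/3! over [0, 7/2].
343*sqrt(3)*cosh(21/4)/512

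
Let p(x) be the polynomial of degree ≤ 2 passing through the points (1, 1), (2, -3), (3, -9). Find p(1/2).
9/4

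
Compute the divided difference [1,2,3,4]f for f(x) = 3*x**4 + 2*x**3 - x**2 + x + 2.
32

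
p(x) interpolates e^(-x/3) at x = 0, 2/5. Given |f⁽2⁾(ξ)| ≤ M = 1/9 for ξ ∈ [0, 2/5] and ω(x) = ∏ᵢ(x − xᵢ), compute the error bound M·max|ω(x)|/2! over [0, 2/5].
1/450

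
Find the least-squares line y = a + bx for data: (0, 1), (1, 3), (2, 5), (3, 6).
a = 6/5, b = 17/10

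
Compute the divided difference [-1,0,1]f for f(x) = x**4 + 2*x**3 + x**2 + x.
2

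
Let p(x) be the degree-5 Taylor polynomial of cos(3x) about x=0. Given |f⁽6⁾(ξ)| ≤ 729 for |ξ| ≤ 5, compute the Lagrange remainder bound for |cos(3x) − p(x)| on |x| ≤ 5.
253125/16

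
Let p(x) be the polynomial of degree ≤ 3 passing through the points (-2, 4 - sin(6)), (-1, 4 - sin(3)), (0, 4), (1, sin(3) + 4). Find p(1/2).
-sin(6)/16 + 5*sin(3)/8 + 4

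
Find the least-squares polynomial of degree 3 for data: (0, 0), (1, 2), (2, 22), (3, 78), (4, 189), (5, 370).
11/126 + (-185/108)x + (59/126)x² + (317/108)x³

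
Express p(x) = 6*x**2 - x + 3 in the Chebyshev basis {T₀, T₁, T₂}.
(6)T₀ - T₁ + (3)T₂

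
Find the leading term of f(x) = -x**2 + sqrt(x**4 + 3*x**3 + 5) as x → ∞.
3*x/2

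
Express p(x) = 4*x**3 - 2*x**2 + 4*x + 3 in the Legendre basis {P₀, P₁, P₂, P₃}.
(7/3)P₀ + (32/5)P₁ + (-4/3)P₂ + (8/5)P₃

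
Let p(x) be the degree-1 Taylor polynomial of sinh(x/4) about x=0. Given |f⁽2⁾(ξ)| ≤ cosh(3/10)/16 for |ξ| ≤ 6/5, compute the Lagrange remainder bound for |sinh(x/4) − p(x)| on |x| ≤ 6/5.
9*cosh(3/10)/200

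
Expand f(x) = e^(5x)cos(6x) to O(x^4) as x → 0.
1 + 5*x - 11*x**2/2 - 415*x**3/6 + O(x**4)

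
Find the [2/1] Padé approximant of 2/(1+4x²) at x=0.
2 - 8*x**2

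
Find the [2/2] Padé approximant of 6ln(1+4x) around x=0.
24*x*(2*x + 1)/(8*x**2/3 + 4*x + 1)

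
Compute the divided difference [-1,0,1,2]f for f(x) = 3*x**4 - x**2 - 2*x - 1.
6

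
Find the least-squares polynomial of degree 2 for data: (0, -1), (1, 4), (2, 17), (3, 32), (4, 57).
-1 + (12/5)x + (3)x²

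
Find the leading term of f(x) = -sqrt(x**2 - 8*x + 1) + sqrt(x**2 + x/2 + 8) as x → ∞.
17/4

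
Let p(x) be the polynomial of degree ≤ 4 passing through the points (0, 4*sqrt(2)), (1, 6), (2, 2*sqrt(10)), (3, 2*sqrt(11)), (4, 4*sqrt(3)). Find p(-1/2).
-315/16 - 45*sqrt(11)/16 + 35*sqrt(3)/32 + 315*sqrt(2)/32 + 189*sqrt(10)/32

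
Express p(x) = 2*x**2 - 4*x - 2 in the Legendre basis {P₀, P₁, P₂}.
(-4/3)P₀ + (-4)P₁ + (4/3)P₂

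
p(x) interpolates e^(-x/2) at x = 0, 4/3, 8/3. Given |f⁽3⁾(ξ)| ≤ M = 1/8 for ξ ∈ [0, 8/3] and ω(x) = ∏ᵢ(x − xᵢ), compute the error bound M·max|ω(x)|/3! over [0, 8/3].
8*sqrt(3)/729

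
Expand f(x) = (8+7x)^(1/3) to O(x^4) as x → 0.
2 + 7*x/12 - 49*x**2/288 + 1715*x**3/20736 + O(x**4)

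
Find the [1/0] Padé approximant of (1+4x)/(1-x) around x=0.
5*x + 1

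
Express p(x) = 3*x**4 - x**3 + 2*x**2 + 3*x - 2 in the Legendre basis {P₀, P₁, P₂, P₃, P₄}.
(-11/15)P₀ + (12/5)P₁ + (64/21)P₂ + (-2/5)P₃ + (24/35)P₄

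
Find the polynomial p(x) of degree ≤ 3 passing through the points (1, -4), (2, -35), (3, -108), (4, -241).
-3*x**3 - 3*x**2 - x + 3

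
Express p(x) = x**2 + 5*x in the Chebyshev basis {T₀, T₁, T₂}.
(1/2)T₀ + (5)T₁ + (1/2)T₂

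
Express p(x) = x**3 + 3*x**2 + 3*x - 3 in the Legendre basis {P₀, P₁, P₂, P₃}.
(-2)P₀ + (18/5)P₁ + (2)P₂ + (2/5)P₃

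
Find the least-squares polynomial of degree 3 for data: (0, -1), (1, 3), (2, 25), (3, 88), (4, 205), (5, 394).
-16/21 + (-16/9)x + (155/84)x² + (103/36)x³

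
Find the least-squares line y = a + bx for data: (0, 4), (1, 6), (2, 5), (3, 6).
a = 9/2, b = 1/2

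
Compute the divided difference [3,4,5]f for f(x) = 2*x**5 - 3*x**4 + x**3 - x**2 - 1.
1040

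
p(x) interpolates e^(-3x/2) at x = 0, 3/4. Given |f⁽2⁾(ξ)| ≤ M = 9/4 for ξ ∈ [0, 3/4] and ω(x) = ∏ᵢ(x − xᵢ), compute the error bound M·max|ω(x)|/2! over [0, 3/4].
81/512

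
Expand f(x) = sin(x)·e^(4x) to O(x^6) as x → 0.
x + 4*x**2 + 47*x**3/6 + 10*x**4 + 1121*x**5/120 + O(x**6)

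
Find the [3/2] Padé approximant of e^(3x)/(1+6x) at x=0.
(3177*x**3/2620 + 6021*x**2/2620 + 297*x/131 + 1)/(-11529*x**2/2620 + 690*x/131 + 1)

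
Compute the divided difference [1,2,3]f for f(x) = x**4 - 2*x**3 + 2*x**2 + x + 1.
15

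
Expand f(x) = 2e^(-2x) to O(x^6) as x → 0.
2 - 4*x + 4*x**2 - 8*x**3/3 + 4*x**4/3 - 8*x**5/15 + O(x**6)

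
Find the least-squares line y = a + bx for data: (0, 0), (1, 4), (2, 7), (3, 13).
a = -3/10, b = 21/5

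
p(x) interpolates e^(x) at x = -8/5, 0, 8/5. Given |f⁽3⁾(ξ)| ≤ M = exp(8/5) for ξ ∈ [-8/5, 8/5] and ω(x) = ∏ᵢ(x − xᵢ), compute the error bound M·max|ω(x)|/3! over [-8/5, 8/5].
512*sqrt(3)*exp(8/5)/3375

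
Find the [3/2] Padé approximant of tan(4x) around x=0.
(-64*x**3/15 + 4*x)/(1 - 32*x**2/5)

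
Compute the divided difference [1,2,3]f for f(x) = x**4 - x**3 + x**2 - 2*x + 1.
20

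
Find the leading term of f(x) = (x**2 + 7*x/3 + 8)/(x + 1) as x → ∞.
x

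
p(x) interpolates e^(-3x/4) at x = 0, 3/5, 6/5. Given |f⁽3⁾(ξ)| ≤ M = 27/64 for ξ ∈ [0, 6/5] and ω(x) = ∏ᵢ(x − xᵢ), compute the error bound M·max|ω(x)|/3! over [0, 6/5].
27*sqrt(3)/8000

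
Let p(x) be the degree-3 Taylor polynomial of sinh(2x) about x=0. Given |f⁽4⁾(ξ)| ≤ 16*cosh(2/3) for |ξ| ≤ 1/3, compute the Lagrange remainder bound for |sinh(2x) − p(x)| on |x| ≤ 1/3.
2*cosh(2/3)/243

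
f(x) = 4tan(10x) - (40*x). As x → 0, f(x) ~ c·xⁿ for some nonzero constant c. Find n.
3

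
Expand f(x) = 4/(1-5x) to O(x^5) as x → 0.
4 + 20*x + 100*x**2 + 500*x**3 + 2500*x**4 + O(x**5)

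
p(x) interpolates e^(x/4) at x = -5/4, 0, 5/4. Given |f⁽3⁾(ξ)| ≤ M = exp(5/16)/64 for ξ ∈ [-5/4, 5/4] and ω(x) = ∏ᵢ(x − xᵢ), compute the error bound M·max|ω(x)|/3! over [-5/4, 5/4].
125*sqrt(3)*exp(5/16)/110592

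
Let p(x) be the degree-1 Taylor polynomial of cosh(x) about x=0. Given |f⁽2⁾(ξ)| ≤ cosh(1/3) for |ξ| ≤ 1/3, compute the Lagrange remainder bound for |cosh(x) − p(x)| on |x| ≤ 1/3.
cosh(1/3)/18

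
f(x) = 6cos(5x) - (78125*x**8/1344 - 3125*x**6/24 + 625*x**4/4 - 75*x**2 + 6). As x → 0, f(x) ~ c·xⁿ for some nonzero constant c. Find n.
10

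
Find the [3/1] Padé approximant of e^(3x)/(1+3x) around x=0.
(99*x**3/16 + 9*x**2/2 + 27*x/8 + 1)/(27*x/8 + 1)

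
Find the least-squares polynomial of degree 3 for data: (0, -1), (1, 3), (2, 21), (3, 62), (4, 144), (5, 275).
-131/126 + (1649/756)x + (1/126)x² + (229/108)x³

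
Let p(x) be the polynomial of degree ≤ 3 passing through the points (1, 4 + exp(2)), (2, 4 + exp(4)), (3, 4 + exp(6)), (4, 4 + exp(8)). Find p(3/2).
-5*exp(6)/16 + 5*exp(2)/16 + 4 + 15*exp(4)/16 + exp(8)/16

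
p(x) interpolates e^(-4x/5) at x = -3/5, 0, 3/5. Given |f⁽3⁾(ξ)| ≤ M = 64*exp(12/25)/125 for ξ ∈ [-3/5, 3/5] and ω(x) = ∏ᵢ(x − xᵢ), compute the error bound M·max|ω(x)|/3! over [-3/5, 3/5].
64*sqrt(3)*exp(12/25)/15625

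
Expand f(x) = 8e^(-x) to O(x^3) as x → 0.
8 - 8*x + 4*x**2 + O(x**3)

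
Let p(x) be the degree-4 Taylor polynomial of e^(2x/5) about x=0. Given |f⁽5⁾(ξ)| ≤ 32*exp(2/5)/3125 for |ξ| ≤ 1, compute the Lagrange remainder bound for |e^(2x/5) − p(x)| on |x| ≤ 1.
4*exp(2/5)/46875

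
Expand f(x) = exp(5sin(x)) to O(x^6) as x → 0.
1 + 5*x + 25*x**2/2 + 20*x**3 + 175*x**4/8 + 47*x**5/3 + O(x**6)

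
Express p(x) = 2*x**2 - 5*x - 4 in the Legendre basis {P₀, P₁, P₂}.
(-10/3)P₀ + (-5)P₁ + (4/3)P₂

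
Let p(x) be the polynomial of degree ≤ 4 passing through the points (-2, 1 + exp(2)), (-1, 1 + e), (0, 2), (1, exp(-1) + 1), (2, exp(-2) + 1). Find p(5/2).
(-420*e + 315 + (-180*e + 35*exp(2) + 506)*exp(2))*exp(-2)/128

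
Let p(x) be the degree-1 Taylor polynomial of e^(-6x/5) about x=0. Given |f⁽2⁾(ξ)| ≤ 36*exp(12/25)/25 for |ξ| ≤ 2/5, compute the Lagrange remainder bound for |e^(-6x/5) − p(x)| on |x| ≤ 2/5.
72*exp(12/25)/625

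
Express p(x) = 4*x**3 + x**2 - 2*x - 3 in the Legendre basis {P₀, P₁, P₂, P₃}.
(-8/3)P₀ + (2/5)P₁ + (2/3)P₂ + (8/5)P₃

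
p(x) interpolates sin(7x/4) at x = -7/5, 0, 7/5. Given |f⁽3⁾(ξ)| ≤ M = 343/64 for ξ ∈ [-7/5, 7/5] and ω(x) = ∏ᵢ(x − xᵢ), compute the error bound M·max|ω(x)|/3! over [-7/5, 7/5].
117649*sqrt(3)/216000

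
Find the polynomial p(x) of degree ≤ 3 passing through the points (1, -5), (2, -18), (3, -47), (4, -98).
-x**3 - 2*x**2 - 2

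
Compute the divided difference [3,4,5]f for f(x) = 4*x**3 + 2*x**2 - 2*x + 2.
50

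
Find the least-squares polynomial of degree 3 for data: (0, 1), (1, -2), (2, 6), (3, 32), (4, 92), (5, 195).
109/126 + (-2263/756)x + (-319/252)x² + (52/27)x³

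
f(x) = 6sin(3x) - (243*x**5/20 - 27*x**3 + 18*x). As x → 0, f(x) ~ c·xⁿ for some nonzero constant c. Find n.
7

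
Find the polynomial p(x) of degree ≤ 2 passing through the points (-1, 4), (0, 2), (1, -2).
-x**2 - 3*x + 2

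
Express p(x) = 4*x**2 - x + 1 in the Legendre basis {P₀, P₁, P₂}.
(7/3)P₀ - P₁ + (8/3)P₂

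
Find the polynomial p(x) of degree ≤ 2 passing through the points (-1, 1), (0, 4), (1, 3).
-2*x**2 + x + 4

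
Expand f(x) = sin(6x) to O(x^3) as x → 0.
6*x + O(x**3)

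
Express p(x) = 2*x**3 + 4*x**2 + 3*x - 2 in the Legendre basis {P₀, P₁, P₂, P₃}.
(-2/3)P₀ + (21/5)P₁ + (8/3)P₂ + (4/5)P₃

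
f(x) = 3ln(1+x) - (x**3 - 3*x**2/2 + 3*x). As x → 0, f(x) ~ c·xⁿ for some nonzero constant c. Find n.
4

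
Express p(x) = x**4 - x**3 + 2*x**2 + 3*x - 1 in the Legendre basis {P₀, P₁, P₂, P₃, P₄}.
(-2/15)P₀ + (12/5)P₁ + (40/21)P₂ + (-2/5)P₃ + (8/35)P₄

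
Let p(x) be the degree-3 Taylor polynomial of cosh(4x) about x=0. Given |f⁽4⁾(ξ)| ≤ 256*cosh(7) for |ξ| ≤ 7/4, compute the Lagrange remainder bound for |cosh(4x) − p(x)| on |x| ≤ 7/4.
2401*cosh(7)/24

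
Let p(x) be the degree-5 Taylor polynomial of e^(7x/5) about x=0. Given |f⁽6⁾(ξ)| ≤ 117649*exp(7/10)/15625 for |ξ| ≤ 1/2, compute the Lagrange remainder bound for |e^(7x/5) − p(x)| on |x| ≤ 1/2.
117649*exp(7/10)/720000000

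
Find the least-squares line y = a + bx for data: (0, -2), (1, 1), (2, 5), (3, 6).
a = -17/10, b = 14/5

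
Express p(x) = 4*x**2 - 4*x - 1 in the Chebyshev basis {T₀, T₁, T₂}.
T₀ + (-4)T₁ + (2)T₂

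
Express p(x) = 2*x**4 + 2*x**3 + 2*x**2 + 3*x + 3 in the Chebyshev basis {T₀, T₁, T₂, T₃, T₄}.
(19/4)T₀ + (9/2)T₁ + (2)T₂ + (1/2)T₃ + (1/4)T₄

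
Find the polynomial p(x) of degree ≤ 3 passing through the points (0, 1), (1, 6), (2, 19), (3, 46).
x**3 + x**2 + 3*x + 1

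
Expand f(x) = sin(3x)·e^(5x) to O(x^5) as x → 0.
3*x + 15*x**2 + 33*x**3 + 40*x**4 + O(x**5)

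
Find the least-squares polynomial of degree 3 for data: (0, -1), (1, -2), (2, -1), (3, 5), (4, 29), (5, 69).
-58/63 + (26/189)x + (-571/252)x² + (109/108)x³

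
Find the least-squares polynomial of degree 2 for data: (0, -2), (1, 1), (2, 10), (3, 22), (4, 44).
-61/35 + (-29/70)x + (41/14)x²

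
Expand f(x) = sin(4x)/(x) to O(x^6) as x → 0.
4 - 32*x**2/3 + 128*x**4/15 + O(x**6)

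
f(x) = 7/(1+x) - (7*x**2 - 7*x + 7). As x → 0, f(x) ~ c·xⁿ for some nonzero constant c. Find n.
3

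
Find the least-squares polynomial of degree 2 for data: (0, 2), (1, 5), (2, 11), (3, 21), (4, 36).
11/5 + (2/5)x + (2)x²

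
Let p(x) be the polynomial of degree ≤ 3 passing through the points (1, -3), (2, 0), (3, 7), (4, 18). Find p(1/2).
-3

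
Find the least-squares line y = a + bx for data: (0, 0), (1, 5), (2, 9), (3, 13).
a = 3/10, b = 43/10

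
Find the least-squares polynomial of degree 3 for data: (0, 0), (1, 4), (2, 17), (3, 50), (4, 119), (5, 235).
-5/126 + (3449/756)x + (-91/36)x² + (119/54)x³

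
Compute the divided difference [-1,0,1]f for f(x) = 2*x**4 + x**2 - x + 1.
3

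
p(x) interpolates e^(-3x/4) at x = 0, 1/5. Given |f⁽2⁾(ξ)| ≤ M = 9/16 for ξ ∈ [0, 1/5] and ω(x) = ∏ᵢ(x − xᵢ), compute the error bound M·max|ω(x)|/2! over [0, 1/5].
9/3200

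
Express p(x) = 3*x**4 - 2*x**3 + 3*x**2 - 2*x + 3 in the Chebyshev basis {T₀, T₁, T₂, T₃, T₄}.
(45/8)T₀ + (-7/2)T₁ + (3)T₂ + (-1/2)T₃ + (3/8)T₄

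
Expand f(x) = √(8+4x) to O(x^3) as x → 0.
2*sqrt(2) + sqrt(2)*x/2 - sqrt(2)*x**2/16 + O(x**3)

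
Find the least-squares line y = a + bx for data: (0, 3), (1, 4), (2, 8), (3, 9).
a = 27/10, b = 11/5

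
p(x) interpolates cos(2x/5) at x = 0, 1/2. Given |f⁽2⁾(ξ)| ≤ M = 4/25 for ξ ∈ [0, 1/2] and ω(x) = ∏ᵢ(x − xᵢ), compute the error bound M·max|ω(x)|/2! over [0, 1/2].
1/200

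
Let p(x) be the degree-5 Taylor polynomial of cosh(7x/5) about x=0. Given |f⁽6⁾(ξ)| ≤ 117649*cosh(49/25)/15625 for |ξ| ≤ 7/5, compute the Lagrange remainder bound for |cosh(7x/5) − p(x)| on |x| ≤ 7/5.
13841287201*cosh(49/25)/175781250000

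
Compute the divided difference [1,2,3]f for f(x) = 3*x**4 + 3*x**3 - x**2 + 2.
92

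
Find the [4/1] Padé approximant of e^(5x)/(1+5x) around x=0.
(6625*x**4/216 + 175*x**3/9 + 25*x**2/2 + 44*x/9 + 1)/(44*x/9 + 1)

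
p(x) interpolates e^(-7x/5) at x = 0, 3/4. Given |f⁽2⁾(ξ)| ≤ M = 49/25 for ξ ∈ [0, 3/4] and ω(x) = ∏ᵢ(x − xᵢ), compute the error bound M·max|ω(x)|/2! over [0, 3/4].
441/3200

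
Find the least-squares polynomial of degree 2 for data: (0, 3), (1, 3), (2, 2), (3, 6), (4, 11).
117/35 + (-167/70)x + (15/14)x²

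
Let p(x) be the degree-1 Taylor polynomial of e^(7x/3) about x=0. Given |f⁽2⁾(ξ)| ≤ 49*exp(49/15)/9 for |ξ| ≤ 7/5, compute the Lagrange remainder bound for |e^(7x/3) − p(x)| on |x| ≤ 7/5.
2401*exp(49/15)/450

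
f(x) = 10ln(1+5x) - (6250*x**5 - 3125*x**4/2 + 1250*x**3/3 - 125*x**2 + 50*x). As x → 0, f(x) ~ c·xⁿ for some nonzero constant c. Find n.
6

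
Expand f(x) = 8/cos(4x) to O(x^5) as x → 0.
8 + 64*x**2 + 1280*x**4/3 + O(x**5)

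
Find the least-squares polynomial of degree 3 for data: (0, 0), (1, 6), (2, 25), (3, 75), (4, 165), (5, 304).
5/14 + (1/84)x + (18/7)x² + (23/12)x³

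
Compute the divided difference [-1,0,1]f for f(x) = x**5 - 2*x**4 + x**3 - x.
-2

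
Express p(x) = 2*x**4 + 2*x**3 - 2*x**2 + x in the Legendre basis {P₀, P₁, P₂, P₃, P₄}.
(-4/15)P₀ + (11/5)P₁ + (-4/21)P₂ + (4/5)P₃ + (16/35)P₄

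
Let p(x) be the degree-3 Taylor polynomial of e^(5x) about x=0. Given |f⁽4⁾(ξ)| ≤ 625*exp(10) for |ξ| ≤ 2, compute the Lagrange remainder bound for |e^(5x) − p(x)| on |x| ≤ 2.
1250*exp(10)/3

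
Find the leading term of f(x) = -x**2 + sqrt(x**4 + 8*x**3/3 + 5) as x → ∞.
4*x/3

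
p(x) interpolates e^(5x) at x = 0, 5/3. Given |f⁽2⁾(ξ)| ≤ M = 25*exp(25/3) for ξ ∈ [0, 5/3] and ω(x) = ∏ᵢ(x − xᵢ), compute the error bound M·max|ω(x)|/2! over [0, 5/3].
625*exp(25/3)/72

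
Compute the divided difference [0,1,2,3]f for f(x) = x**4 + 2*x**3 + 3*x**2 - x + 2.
8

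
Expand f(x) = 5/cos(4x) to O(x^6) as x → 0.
5 + 40*x**2 + 800*x**4/3 + O(x**6)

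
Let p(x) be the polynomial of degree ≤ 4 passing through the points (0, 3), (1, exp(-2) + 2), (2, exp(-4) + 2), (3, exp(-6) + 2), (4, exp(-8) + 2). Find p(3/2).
(-20*exp(2) + 3 + 90*exp(4) + 60*exp(6) + 251*exp(8))*exp(-8)/128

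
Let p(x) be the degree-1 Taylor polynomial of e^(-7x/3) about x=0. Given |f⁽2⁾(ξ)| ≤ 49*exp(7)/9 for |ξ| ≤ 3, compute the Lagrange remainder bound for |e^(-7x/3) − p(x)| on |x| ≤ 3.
49*exp(7)/2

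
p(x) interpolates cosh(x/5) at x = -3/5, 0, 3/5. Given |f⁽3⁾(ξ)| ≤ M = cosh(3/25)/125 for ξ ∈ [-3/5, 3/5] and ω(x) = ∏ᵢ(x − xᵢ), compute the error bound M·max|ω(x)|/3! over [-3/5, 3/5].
sqrt(3)*cosh(3/25)/15625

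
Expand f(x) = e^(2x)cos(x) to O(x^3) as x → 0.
1 + 2*x + 3*x**2/2 + O(x**3)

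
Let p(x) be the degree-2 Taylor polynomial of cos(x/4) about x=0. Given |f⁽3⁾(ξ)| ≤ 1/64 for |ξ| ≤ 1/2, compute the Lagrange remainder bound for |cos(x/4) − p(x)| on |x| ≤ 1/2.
1/3072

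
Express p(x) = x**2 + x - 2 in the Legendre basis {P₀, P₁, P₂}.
(-5/3)P₀ + P₁ + (2/3)P₂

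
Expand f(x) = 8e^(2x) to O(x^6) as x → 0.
8 + 16*x + 16*x**2 + 32*x**3/3 + 16*x**4/3 + 32*x**5/15 + O(x**6)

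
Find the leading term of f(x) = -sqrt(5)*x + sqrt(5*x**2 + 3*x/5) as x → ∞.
3*sqrt(5)/50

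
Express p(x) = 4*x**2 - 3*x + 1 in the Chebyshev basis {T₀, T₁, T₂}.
(3)T₀ + (-3)T₁ + (2)T₂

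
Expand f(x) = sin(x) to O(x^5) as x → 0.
x - x**3/6 + O(x**5)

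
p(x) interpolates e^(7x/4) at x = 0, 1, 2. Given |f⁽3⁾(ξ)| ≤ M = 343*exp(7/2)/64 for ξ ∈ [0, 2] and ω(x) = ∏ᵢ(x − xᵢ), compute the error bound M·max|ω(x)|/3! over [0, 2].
343*sqrt(3)*exp(7/2)/1728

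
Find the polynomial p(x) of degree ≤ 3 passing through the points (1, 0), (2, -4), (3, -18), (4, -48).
-x**3 + x**2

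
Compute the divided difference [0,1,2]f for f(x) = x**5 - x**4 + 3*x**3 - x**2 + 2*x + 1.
16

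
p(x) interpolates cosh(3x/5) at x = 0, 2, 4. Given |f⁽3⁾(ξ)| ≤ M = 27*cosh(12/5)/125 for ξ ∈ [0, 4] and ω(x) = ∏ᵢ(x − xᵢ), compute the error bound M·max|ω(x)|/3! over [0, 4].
8*sqrt(3)*cosh(12/5)/125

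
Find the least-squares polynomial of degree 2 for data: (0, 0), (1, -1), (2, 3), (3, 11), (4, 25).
2/35 + (-123/35)x + (17/7)x²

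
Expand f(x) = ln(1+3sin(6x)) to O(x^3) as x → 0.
18*x - 162*x**2 + O(x**3)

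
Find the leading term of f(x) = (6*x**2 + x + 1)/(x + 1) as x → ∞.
6*x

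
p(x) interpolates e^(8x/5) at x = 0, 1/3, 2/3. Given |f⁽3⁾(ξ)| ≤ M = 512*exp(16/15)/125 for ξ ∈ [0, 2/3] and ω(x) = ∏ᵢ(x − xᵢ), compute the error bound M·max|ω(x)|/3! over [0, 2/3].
512*sqrt(3)*exp(16/15)/91125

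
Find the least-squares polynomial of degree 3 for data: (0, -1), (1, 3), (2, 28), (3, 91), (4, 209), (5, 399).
-1 + (-5/6)x + (2)x² + (17/6)x³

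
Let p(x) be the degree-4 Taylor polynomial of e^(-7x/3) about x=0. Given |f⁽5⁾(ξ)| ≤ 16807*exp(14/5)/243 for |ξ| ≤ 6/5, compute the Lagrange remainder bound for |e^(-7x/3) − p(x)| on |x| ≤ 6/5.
67228*exp(14/5)/46875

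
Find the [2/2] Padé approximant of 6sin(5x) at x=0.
30*x/(25*x**2/6 + 1)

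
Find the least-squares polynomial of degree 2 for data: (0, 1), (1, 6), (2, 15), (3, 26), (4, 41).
33/35 + (26/7)x + (11/7)x²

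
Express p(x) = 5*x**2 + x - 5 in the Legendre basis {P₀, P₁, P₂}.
(-10/3)P₀ + P₁ + (10/3)P₂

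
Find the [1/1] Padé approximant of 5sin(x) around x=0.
5*x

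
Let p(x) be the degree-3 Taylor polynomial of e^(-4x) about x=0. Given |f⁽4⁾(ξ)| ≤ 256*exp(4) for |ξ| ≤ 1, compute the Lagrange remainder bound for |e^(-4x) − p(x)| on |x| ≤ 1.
32*exp(4)/3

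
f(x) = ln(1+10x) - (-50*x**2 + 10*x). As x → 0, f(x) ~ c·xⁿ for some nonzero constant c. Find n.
3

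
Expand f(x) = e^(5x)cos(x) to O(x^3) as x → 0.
1 + 5*x + 12*x**2 + O(x**3)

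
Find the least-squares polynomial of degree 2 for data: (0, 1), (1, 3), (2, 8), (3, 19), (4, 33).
38/35 + (-4/7)x + (15/7)x²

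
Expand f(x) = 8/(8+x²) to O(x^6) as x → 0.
1 - x**2/8 + x**4/64 + O(x**6)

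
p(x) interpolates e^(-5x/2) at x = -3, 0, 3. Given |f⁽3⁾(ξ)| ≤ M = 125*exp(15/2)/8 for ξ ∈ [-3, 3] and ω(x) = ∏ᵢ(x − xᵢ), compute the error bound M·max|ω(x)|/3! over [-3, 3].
125*sqrt(3)*exp(15/2)/8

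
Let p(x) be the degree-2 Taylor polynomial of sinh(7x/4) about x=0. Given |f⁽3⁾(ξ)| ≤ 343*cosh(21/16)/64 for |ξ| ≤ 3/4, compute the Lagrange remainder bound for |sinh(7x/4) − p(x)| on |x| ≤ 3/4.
3087*cosh(21/16)/8192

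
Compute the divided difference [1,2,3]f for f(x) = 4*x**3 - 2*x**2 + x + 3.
22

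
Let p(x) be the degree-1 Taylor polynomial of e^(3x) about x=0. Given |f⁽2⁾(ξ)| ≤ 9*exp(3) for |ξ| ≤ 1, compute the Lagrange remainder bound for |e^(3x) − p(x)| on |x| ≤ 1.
9*exp(3)/2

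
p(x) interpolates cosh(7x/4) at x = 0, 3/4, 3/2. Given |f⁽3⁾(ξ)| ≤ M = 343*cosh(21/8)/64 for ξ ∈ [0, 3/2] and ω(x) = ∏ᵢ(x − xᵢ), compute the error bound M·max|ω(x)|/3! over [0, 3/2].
343*sqrt(3)*cosh(21/8)/4096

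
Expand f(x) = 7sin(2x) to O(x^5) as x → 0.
14*x - 28*x**3/3 + O(x**5)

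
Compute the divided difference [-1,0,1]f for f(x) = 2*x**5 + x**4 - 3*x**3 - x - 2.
1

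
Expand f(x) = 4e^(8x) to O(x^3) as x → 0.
4 + 32*x + 128*x**2 + O(x**3)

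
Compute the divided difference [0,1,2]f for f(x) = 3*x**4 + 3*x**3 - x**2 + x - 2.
29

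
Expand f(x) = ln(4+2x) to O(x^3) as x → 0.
log(4) + x/2 - x**2/8 + O(x**3)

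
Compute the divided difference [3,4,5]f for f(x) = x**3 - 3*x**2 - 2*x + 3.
9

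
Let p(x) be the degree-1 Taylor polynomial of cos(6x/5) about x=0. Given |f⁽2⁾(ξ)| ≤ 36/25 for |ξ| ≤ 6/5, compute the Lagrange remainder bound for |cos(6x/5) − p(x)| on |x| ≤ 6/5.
648/625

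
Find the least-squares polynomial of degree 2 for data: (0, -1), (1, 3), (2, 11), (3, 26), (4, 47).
-26/35 + (13/70)x + (41/14)x²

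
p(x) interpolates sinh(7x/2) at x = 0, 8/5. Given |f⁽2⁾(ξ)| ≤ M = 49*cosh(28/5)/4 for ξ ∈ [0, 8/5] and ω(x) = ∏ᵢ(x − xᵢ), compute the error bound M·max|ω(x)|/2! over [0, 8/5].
98*cosh(28/5)/25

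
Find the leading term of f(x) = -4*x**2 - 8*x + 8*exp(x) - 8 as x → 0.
4*x**3/3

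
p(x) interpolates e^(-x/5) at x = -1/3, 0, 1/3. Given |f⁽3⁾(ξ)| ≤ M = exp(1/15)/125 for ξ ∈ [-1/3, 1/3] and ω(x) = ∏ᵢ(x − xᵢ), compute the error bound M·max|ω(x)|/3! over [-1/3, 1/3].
sqrt(3)*exp(1/15)/91125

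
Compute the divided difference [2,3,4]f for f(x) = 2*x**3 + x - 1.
18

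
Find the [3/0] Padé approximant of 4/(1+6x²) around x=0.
4 - 24*x**2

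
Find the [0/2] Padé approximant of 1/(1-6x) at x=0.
1/(1 - 6*x)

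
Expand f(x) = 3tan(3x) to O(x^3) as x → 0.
9*x + O(x**3)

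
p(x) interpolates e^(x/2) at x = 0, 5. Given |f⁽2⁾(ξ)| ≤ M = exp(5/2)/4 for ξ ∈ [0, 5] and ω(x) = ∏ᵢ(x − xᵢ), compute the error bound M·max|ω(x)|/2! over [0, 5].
25*exp(5/2)/32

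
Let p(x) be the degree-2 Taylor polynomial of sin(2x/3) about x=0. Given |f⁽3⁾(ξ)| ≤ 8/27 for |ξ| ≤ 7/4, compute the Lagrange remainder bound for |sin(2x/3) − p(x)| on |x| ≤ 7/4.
343/1296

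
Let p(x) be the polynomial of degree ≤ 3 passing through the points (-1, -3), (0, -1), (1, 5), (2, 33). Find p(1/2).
3/8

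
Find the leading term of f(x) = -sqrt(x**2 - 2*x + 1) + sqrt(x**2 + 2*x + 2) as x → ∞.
2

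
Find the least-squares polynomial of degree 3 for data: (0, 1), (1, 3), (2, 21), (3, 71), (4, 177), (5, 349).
71/63 + (-79/189)x + (-113/126)x² + (161/54)x³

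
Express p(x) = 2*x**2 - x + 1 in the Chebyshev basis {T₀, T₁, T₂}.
(2)T₀ - T₁ + T₂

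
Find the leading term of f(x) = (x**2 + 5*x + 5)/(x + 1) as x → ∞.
x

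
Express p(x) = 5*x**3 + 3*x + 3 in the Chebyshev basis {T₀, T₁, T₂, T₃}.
(3)T₀ + (27/4)T₁ + (5/4)T₃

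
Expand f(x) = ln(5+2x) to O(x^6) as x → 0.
log(5) + 2*x/5 - 2*x**2/25 + 8*x**3/375 - 4*x**4/625 + 32*x**5/15625 + O(x**6)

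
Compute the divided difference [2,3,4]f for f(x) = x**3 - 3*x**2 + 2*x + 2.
6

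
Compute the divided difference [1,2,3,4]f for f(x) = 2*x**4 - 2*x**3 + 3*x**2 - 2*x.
18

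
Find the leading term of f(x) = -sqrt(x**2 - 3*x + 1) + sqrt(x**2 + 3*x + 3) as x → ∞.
3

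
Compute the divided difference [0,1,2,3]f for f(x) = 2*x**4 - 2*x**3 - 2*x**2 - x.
10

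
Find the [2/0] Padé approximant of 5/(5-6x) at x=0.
36*x**2/25 + 6*x/5 + 1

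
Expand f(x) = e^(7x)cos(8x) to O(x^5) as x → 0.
1 + 7*x - 15*x**2/2 - 1001*x**3/6 - 12319*x**4/24 + O(x**5)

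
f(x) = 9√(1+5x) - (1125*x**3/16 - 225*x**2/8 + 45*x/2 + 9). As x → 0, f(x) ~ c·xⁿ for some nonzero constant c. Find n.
4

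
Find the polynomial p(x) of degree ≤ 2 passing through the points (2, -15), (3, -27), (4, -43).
-2*x**2 - 2*x - 3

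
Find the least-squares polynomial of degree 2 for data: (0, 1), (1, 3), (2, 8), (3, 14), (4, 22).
6/7 + (111/70)x + (13/14)x²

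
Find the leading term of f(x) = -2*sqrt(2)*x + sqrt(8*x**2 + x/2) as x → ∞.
sqrt(2)/16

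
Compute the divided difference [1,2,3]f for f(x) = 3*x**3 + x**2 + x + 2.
19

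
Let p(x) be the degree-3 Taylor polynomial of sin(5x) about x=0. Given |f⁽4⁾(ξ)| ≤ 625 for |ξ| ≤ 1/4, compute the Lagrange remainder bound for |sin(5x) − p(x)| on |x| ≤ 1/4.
625/6144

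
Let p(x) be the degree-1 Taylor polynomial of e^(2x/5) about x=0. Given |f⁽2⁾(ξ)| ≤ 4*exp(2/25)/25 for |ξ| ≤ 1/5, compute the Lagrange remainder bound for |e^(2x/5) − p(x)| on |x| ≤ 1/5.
2*exp(2/25)/625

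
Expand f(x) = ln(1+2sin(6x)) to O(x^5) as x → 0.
12*x - 72*x**2 + 504*x**3 - 4320*x**4 + O(x**5)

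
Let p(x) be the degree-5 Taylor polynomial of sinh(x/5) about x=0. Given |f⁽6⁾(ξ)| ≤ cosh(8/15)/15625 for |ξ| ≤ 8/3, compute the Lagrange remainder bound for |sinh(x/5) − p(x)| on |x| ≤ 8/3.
16384*cosh(8/15)/512578125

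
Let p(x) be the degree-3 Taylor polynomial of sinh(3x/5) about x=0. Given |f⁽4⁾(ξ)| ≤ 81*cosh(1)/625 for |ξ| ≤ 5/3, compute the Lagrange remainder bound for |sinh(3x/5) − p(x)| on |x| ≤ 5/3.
cosh(1)/24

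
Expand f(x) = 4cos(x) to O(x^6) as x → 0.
4 - 2*x**2 + x**4/6 + O(x**6)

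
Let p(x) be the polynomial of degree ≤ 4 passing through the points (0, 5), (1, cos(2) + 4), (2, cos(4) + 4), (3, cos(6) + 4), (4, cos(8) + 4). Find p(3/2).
45*cos(4)/64 + 15*cos(2)/32 - 5*cos(6)/32 + 3*cos(8)/128 + 507/128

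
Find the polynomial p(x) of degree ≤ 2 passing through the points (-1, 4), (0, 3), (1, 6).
2*x**2 + x + 3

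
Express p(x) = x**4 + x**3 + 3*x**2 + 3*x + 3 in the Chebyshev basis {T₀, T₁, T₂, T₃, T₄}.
(39/8)T₀ + (15/4)T₁ + (2)T₂ + (1/4)T₃ + (1/8)T₄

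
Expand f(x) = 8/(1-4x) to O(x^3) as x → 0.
8 + 32*x + 128*x**2 + O(x**3)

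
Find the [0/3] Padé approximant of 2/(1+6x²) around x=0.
2/(6*x**2 + 1)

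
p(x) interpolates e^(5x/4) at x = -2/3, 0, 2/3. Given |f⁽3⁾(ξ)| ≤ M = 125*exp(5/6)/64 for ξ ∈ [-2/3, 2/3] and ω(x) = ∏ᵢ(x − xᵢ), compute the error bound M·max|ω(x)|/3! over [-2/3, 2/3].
125*sqrt(3)*exp(5/6)/5832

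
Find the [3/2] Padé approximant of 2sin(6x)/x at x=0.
(12 - 252*x**2/5)/(9*x**2/5 + 1)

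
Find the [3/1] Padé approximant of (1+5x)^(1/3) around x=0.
(-125*x**3/81 + 25*x**2/9 + 5*x + 1)/(10*x/3 + 1)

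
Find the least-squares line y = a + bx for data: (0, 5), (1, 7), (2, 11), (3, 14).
a = 23/5, b = 31/10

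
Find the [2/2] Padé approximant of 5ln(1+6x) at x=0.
30*x*(3*x + 1)/(6*x**2 + 6*x + 1)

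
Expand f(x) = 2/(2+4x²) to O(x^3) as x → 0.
1 - 2*x**2 + O(x**3)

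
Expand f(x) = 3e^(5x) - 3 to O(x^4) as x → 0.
15*x + 75*x**2/2 + 125*x**3/2 + O(x**4)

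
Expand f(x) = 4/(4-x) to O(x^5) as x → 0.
1 + x/4 + x**2/16 + x**3/64 + x**4/256 + O(x**5)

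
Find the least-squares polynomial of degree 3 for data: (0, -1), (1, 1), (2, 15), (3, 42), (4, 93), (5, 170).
-10/9 + (-103/189)x + (551/252)x² + (103/108)x³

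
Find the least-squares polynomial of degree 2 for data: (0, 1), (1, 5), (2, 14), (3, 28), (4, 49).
41/35 + (53/70)x + (39/14)x²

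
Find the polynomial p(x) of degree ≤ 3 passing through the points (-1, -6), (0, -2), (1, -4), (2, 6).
3*x**3 - 3*x**2 - 2*x - 2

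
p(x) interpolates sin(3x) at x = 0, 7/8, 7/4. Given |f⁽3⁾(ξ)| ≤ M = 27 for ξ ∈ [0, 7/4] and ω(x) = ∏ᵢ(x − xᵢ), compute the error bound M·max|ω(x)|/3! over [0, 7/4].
343*sqrt(3)/512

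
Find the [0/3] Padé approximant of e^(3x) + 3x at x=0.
1/(-333*x**3/2 + 63*x**2/2 - 6*x + 1)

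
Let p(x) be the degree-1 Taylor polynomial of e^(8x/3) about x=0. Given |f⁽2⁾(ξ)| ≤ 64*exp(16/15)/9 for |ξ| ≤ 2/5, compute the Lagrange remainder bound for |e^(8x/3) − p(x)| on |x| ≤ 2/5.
128*exp(16/15)/225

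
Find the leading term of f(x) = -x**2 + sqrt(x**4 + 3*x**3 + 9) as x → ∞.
3*x/2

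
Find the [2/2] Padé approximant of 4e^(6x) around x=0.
(12*x**2 + 12*x + 4)/(3*x**2 - 3*x + 1)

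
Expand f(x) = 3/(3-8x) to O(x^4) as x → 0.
1 + 8*x/3 + 64*x**2/9 + 512*x**3/27 + O(x**4)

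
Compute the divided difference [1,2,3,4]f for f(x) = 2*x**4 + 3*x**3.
23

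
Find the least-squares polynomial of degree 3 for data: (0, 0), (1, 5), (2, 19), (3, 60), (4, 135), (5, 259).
23/126 + (1843/756)x + (-23/63)x² + (221/108)x³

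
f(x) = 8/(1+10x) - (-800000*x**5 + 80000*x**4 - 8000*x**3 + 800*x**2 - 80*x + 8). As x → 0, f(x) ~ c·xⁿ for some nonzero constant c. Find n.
6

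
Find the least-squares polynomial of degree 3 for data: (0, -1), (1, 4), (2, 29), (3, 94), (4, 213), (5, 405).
-58/63 + (-64/189)x + (527/252)x² + (307/108)x³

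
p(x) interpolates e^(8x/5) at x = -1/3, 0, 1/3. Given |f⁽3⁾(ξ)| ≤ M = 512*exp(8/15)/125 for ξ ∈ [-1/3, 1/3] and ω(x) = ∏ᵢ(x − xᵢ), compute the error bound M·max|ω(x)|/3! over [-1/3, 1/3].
512*sqrt(3)*exp(8/15)/91125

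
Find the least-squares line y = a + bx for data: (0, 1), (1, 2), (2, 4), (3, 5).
a = 9/10, b = 7/5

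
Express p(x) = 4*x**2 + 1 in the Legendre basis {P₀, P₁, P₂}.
(7/3)P₀ + (8/3)P₂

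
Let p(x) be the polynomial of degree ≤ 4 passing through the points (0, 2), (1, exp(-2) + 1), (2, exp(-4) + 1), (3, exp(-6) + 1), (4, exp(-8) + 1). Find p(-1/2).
(-420*exp(6) - 180*exp(2) + 35 + 378*exp(4) + 443*exp(8))*exp(-8)/128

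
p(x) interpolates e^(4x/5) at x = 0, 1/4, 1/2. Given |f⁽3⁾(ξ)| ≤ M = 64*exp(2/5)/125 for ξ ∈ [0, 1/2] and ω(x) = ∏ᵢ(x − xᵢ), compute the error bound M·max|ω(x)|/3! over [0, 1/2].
sqrt(3)*exp(2/5)/3375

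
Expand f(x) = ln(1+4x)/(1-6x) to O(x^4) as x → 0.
4*x + 16*x**2 + 352*x**3/3 + O(x**4)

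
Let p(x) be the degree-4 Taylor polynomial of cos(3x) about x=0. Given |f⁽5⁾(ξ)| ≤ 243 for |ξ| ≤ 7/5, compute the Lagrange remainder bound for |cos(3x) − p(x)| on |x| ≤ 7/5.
1361367/125000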